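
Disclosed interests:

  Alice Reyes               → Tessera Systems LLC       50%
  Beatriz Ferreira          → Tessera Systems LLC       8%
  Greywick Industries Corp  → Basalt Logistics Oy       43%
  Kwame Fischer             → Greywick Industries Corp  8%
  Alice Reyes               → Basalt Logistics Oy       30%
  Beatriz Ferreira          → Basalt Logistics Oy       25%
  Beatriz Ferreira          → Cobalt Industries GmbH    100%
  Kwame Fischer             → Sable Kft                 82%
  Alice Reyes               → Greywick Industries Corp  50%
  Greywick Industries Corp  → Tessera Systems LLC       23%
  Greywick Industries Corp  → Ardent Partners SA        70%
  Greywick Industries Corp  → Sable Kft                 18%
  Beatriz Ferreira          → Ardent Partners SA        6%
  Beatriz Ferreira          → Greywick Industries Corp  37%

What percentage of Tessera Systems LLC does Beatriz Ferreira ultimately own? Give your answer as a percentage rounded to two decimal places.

Beatriz reaches Tessera along 2 paths.
Via Greywick: 37% × 23% = 8.51%.
Direct stake: 8% = 8%.
Total: 8.51% + 8% = 16.51%.

16.51%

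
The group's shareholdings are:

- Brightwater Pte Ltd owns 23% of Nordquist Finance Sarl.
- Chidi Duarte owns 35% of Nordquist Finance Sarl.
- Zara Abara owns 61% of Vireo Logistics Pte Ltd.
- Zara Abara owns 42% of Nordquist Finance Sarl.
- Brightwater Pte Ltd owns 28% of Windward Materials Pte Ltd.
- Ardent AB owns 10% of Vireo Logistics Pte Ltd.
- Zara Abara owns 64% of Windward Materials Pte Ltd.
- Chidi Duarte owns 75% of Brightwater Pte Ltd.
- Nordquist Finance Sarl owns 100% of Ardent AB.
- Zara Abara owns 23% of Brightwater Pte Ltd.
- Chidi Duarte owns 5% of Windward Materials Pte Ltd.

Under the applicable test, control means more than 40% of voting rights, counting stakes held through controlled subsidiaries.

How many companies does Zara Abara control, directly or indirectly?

Zara holds 42% of Nordquist, so Zara controls Nordquist.
Nordquist holds 100% of Ardent, so Zara controls Ardent.
Zara and Ardent together hold 61% + 10% = 71% of Vireo, so Zara controls Vireo.
Zara holds 64% of Windward, so Zara controls Windward.
No other company's threshold is met.
Zara controls 4 companies.

4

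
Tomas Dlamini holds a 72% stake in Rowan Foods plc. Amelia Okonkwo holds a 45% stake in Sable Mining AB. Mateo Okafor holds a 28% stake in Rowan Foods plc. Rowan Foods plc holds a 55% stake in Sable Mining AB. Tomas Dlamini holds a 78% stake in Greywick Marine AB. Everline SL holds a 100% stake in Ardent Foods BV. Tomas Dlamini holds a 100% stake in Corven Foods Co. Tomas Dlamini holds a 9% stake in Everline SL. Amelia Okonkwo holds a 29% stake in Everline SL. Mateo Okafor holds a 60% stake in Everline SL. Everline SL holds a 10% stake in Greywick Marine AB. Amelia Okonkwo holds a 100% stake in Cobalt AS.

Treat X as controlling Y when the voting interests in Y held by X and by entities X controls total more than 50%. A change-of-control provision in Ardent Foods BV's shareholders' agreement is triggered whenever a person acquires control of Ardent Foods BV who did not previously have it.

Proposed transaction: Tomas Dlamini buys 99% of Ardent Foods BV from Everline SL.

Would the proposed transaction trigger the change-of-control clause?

Yes

The purchase adds only to Tomas's holdings (Everline's stake shrinks), so Tomas is the only person who could newly come to control Ardent.
Tomas holds 100% of Corven, so Tomas controls Corven.
Tomas holds 72% of Rowan, so Tomas controls Rowan.
Rowan holds 55% of Sable, so Tomas controls Sable.
Tomas holds 78% of Greywick, so Tomas controls Greywick.
Neither Tomas nor any entity Tomas controls holds any voting interest in Ardent.
So before the transaction, Tomas does not control Ardent.
After the purchase, Tomas holds 99% of Ardent directly, and Everline's stake falls to 1%.
Tomas holds 99% of Ardent, so Tomas controls Ardent.
Tomas did not control Ardent before and does after, so the clause is triggered.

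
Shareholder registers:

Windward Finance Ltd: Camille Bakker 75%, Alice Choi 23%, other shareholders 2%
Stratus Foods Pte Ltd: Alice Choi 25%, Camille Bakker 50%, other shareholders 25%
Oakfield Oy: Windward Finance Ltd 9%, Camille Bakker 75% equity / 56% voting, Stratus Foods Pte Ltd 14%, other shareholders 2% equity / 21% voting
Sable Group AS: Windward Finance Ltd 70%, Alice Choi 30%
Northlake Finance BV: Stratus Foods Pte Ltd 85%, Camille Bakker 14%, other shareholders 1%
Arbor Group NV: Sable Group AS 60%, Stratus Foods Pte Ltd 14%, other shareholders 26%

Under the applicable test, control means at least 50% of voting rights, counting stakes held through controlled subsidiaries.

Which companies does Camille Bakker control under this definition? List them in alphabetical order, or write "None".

Arbor Group NV, Northlake Finance BV, Oakfield Oy, Sable Group AS, Stratus Foods Pte Ltd, Windward Finance Ltd

Camille holds 75% of Windward, so Camille controls Windward.
Camille holds 50% of Stratus, so Camille controls Stratus.
Windward and Camille and Stratus together hold 9% + 56% + 14% = 79% of Oakfield, so Camille controls Oakfield.
Windward holds 70% of Sable, so Camille controls Sable.
Stratus and Camille together hold 85% + 14% = 99% of Northlake, so Camille controls Northlake.
Sable and Stratus together hold 60% + 14% = 74% of Arbor, so Camille controls Arbor.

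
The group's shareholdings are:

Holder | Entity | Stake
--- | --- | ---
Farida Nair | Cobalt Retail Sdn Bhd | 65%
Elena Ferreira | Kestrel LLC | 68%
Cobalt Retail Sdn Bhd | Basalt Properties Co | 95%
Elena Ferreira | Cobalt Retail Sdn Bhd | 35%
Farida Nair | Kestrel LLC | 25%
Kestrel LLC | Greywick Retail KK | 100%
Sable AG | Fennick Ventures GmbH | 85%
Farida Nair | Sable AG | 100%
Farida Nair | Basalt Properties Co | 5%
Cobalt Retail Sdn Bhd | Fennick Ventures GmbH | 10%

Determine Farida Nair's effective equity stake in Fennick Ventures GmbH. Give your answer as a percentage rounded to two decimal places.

Farida reaches Fennick along 2 paths.
Via Cobalt: 65% × 10% = 6.5%.
Via Sable: 100% × 85% = 85%.
Total: 6.5% + 85% = 91.5%.
Rounded: 91.50%.

91.50%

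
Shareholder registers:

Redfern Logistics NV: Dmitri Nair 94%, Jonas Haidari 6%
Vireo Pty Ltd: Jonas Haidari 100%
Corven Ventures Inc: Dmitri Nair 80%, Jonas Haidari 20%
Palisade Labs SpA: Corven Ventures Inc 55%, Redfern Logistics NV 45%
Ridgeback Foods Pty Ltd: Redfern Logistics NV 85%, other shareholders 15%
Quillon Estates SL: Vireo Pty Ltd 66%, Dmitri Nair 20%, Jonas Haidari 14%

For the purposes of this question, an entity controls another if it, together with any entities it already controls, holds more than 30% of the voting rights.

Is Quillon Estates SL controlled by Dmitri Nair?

Dmitri holds 94% of Redfern, so Dmitri controls Redfern.
Dmitri holds 80% of Corven, so Dmitri controls Corven.
Corven and Redfern together hold 55% + 45% = 100% of Palisade, so Dmitri controls Palisade.
Redfern holds 85% of Ridgeback, so Dmitri controls Ridgeback.
In Quillon, Dmitri's side holds only 20%, not > 30%.
So Dmitri does not control Quillon.

No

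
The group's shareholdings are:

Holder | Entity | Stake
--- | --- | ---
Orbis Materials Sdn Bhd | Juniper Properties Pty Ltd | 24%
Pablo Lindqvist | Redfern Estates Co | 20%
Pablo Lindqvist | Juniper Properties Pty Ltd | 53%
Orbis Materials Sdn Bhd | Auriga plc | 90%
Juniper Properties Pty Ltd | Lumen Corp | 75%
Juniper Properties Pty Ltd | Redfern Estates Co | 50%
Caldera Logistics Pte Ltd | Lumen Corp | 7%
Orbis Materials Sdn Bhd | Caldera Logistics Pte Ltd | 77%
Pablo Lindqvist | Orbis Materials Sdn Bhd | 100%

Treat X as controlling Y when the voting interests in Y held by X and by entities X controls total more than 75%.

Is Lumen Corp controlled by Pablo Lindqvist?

Yes

Pablo holds 100% of Orbis, so Pablo controls Orbis.
Orbis and Pablo together hold 24% + 53% = 77% of Juniper, so Pablo controls Juniper.
Orbis holds 77% of Caldera, so Pablo controls Caldera.
Juniper and Caldera together hold 75% + 7% = 82% of Lumen, so Pablo controls Lumen.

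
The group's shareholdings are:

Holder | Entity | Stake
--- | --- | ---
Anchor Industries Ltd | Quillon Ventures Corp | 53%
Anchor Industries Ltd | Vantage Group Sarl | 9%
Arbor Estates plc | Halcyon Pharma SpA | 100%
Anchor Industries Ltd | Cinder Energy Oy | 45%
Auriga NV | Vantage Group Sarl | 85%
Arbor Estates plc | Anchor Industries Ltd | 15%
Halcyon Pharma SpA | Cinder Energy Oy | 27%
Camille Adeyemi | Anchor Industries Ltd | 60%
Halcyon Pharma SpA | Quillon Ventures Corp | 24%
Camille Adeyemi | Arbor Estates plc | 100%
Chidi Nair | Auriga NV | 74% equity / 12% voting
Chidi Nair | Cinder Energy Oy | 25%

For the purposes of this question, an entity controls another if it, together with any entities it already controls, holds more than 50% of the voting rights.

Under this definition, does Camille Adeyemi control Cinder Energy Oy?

Yes

Camille holds 100% of Arbor, so Camille controls Arbor.
Arbor and Camille together hold 15% + 60% = 75% of Anchor, so Camille controls Anchor.
Arbor holds 100% of Halcyon, so Camille controls Halcyon.
Halcyon and Anchor together hold 27% + 45% = 72% of Cinder, so Camille controls Cinder.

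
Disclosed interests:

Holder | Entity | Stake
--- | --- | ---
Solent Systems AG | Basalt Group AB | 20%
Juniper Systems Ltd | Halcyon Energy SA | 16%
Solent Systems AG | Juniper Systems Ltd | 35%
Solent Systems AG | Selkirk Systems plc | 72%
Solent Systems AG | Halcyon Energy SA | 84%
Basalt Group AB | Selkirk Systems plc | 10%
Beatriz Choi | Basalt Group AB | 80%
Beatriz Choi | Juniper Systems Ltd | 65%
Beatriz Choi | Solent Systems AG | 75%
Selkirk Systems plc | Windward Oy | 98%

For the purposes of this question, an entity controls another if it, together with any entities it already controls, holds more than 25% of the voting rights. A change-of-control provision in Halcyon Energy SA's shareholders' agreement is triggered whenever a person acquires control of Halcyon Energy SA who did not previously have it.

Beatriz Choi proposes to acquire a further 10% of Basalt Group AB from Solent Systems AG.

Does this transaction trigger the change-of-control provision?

The purchase adds only to Beatriz's holdings (Solent's stake shrinks), so Beatriz is the only person who could newly come to control Halcyon.
Beatriz holds 75% of Solent, so Beatriz controls Solent.
Beatriz and Solent together hold 65% + 35% = 100% of Juniper, so Beatriz controls Juniper.
Solent and Juniper together hold 84% + 16% = 100% of Halcyon, so Beatriz controls Halcyon.
So Beatriz already controls Halcyon before the transaction.
After the purchase, Beatriz's direct stake in Basalt rises to 80% + 10% = 90%, and Solent's stake falls to 10%.
Beatriz controlled Halcyon already, so this is not a new person acquiring control; every other person's position is unchanged or reduced.
No new person acquires control, so the clause is not triggered.

No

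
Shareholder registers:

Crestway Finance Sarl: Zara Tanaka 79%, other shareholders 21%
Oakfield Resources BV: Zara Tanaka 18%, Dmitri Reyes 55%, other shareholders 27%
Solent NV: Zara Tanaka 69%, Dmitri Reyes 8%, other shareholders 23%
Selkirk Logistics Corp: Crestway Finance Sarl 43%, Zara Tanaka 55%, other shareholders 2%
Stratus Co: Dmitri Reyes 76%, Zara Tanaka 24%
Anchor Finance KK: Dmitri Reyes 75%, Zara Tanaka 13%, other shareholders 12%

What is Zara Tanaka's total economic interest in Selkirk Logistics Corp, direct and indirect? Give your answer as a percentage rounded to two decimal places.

Zara reaches Selkirk along 2 paths.
Via Crestway: 79% × 43% = 33.97%.
Direct stake: 55% = 55%.
Total: 33.97% + 55% = 88.97%.

88.97%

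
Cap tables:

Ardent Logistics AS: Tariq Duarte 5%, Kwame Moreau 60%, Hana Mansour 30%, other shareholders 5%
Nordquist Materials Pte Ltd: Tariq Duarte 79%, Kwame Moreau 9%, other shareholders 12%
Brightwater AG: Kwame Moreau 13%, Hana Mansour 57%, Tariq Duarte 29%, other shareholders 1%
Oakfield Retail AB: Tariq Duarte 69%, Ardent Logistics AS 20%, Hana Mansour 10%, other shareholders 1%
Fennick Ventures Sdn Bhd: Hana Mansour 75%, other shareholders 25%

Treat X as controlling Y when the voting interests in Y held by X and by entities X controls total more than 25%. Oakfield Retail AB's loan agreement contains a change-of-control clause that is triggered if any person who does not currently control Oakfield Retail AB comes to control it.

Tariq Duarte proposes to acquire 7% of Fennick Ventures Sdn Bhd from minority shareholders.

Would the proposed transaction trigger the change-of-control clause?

No

The purchase changes only Tariq's holdings, so Tariq is the only person who could newly come to control Oakfield.
Tariq holds 69% of Oakfield, so Tariq controls Oakfield.
So Tariq already controls Oakfield before the transaction.
After the purchase, Tariq holds 7% of Fennick directly.
Tariq controlled Oakfield already, so this is not a new person acquiring control; every other person's position is unchanged or reduced.
No new person acquires control, so the clause is not triggered.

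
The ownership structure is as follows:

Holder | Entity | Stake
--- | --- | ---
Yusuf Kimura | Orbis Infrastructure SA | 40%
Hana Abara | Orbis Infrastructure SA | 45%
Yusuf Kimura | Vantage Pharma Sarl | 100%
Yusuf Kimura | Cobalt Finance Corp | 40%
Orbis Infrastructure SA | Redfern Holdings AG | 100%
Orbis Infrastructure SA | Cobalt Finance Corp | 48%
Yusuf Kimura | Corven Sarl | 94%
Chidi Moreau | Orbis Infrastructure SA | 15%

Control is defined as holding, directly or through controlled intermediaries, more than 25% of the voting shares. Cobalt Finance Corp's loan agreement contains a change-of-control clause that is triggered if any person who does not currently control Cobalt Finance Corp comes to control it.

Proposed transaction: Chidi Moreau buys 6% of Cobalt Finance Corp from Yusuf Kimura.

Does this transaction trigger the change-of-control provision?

No

The purchase adds only to Chidi's holdings (Yusuf's stake shrinks), so Chidi is the only person who could newly come to control Cobalt.
Chidi's largest direct stake is 15% in Orbis, which does not meet the threshold, so Chidi controls no company.
Neither Chidi nor any entity Chidi controls holds any voting interest in Cobalt.
So before the transaction, Chidi does not control Cobalt.
After the purchase, Chidi holds 6% of Cobalt directly, and Yusuf's stake falls to 34%.
After the transaction, Chidi's side holds 6% of Cobalt, not > 25%, so Chidi still does not control Cobalt.
No new person acquires control, so the clause is not triggered.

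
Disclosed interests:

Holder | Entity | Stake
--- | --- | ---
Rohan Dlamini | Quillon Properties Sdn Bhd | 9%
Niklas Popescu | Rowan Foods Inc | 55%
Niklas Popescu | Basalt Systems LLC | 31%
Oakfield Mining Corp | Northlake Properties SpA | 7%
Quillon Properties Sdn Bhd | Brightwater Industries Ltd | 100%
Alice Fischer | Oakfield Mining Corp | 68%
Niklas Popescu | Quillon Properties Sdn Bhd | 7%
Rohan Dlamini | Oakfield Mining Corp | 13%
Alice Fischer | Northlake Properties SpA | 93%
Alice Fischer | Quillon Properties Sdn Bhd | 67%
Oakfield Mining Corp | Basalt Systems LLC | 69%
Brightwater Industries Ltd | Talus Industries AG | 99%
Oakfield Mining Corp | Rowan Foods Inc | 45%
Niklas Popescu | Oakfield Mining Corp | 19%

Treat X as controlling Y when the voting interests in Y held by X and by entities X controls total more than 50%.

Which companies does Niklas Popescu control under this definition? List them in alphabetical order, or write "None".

Rowan Foods Inc

Niklas holds 55% of Rowan, so Niklas controls Rowan.
No other company's threshold is met.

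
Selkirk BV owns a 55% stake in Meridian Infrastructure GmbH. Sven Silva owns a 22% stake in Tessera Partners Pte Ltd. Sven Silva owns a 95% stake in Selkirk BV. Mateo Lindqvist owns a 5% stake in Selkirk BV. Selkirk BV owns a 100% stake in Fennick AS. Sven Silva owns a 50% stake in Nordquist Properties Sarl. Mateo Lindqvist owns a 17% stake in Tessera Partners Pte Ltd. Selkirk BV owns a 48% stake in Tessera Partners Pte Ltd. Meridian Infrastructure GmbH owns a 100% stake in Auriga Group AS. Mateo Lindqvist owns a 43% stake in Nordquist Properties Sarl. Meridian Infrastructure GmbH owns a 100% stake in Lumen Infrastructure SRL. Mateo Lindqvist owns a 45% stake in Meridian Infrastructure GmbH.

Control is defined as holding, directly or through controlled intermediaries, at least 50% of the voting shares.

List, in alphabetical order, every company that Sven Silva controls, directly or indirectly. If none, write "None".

Sven holds 50% of Nordquist, so Sven controls Nordquist.
Sven holds 95% of Selkirk, so Sven controls Selkirk.
Selkirk holds 100% of Fennick, so Sven controls Fennick.
Selkirk holds 55% of Meridian, so Sven controls Meridian.
Meridian holds 100% of Auriga, so Sven controls Auriga.
Sven and Selkirk together hold 22% + 48% = 70% of Tessera, so Sven controls Tessera.
Meridian holds 100% of Lumen, so Sven controls Lumen.

Auriga Group AS, Fennick AS, Lumen Infrastructure SRL, Meridian Infrastructure GmbH, Nordquist Properties Sarl, Selkirk BV, Tessera Partners Pte Ltd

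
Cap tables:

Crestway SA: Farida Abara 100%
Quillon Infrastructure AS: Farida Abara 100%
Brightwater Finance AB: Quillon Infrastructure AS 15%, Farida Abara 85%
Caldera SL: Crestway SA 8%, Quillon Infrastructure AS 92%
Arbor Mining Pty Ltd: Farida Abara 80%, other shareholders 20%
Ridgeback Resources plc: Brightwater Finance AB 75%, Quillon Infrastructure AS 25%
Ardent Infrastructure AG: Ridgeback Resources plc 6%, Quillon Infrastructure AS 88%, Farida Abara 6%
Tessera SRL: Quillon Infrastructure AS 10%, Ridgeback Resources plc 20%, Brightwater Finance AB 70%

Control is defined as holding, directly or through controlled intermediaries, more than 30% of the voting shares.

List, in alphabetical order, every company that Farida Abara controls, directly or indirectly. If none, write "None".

Arbor Mining Pty Ltd, Ardent Infrastructure AG, Brightwater Finance AB, Caldera SL, Crestway SA, Quillon Infrastructure AS, Ridgeback Resources plc, Tessera SRL

Farida holds 100% of Crestway, so Farida controls Crestway.
Farida holds 100% of Quillon, so Farida controls Quillon.
Quillon and Farida together hold 15% + 85% = 100% of Brightwater, so Farida controls Brightwater.
Crestway and Quillon together hold 8% + 92% = 100% of Caldera, so Farida controls Caldera.
Farida holds 80% of Arbor, so Farida controls Arbor.
Brightwater and Quillon together hold 75% + 25% = 100% of Ridgeback, so Farida controls Ridgeback.
Ridgeback and Quillon and Farida together hold 6% + 88% + 6% = 100% of Ardent, so Farida controls Ardent.
Quillon and Ridgeback and Brightwater together hold 10% + 20% + 70% = 100% of Tessera, so Farida controls Tessera.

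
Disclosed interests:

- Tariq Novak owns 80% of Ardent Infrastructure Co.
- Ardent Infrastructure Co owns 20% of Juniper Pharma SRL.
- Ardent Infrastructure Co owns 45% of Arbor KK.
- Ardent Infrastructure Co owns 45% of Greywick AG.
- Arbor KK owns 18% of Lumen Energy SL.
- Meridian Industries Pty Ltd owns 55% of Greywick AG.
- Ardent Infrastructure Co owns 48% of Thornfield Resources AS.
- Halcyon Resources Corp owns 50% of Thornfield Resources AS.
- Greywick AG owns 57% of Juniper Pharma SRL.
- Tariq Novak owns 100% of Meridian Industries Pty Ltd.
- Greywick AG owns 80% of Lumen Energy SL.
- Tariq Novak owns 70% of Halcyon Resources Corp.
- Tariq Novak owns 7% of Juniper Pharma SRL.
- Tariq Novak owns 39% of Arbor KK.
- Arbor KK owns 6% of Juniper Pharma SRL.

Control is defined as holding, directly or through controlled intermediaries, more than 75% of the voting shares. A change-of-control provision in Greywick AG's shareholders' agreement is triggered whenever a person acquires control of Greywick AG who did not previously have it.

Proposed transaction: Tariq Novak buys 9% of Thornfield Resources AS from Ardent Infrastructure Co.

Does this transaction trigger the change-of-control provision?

No

The purchase adds only to Tariq's holdings (Ardent's stake shrinks), so Tariq is the only person who could newly come to control Greywick.
Tariq holds 100% of Meridian, so Tariq controls Meridian.
Tariq holds 80% of Ardent, so Tariq controls Ardent.
Meridian and Ardent together hold 55% + 45% = 100% of Greywick, so Tariq controls Greywick.
So Tariq already controls Greywick before the transaction.
After the purchase, Tariq holds 9% of Thornfield directly, and Ardent's stake falls to 39%.
Tariq controlled Greywick already, so this is not a new person acquiring control; every other person's position is unchanged or reduced.
No new person acquires control, so the clause is not triggered.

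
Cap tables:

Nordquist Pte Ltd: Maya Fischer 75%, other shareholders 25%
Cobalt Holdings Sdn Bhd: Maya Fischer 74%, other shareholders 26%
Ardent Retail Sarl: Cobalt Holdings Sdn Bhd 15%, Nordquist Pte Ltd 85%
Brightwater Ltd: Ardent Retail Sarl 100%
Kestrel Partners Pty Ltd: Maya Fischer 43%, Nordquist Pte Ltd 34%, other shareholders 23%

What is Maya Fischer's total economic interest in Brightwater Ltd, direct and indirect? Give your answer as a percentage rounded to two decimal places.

74.85%

Maya reaches Brightwater along 2 paths.
Via Cobalt → Ardent: 74% × 15% × 100% = 11.1%.
Via Nordquist → Ardent: 75% × 85% × 100% = 63.75%.
Total: 11.1% + 63.75% = 74.85%.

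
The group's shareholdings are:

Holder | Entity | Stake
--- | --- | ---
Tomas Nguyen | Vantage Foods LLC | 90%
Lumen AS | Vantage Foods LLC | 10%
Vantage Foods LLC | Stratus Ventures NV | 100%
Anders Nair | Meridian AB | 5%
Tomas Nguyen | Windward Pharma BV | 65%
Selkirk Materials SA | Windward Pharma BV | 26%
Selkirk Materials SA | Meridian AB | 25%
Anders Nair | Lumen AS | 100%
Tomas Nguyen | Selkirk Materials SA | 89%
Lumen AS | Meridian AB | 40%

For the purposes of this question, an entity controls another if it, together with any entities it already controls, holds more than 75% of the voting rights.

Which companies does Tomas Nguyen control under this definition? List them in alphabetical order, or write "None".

Selkirk Materials SA, Stratus Ventures NV, Vantage Foods LLC, Windward Pharma BV

Tomas holds 89% of Selkirk, so Tomas controls Selkirk.
Tomas holds 90% of Vantage, so Tomas controls Vantage.
Vantage holds 100% of Stratus, so Tomas controls Stratus.
Tomas and Selkirk together hold 65% + 26% = 91% of Windward, so Tomas controls Windward.
No other company's threshold is met.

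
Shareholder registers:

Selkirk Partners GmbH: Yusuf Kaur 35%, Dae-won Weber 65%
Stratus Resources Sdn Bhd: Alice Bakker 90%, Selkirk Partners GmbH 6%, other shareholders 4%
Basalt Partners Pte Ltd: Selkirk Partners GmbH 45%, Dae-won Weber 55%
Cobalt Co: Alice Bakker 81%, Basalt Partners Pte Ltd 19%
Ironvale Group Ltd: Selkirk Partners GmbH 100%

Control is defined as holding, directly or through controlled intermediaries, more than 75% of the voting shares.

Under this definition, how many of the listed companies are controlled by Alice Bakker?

2

Alice holds 90% of Stratus, so Alice controls Stratus.
Alice holds 81% of Cobalt, so Alice controls Cobalt.
No other company's threshold is met.
Alice controls 2 companies.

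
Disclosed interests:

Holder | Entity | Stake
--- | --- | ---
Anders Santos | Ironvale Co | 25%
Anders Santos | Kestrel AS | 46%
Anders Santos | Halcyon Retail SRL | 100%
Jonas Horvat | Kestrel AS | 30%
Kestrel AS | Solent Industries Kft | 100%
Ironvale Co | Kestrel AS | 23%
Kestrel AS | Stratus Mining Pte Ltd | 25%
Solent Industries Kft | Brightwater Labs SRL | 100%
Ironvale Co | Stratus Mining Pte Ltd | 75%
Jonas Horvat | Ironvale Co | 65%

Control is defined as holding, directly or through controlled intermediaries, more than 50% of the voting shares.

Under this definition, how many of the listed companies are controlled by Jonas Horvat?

Jonas holds 65% of Ironvale, so Jonas controls Ironvale.
Ironvale and Jonas together hold 23% + 30% = 53% of Kestrel, so Jonas controls Kestrel.
Kestrel holds 100% of Solent, so Jonas controls Solent.
Solent holds 100% of Brightwater, so Jonas controls Brightwater.
Ironvale and Kestrel together hold 75% + 25% = 100% of Stratus, so Jonas controls Stratus.
No other company's threshold is met.
Jonas controls 5 companies.

5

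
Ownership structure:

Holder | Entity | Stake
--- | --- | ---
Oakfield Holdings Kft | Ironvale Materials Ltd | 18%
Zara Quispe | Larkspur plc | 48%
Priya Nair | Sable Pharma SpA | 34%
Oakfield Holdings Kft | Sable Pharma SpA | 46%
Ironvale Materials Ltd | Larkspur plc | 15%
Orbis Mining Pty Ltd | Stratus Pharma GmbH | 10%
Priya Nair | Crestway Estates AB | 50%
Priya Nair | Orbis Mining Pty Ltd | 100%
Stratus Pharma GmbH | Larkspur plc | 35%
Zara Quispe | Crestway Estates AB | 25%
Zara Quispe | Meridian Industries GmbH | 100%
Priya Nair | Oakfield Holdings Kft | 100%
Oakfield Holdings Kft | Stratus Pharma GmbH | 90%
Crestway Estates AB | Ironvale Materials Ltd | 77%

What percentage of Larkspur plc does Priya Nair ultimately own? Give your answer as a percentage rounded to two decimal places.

43.48%

Priya reaches Larkspur along 4 paths.
Via Oakfield → Stratus: 100% × 90% × 35% = 31.5%.
Via Orbis → Stratus: 100% × 10% × 35% = 3.5%.
Via Oakfield → Ironvale: 100% × 18% × 15% = 2.7%.
Via Crestway → Ironvale: 50% × 77% × 15% = 5.775%.
Total: 31.5% + 3.5% + 2.7% + 5.775% = 43.475%.
Rounded: 43.48%.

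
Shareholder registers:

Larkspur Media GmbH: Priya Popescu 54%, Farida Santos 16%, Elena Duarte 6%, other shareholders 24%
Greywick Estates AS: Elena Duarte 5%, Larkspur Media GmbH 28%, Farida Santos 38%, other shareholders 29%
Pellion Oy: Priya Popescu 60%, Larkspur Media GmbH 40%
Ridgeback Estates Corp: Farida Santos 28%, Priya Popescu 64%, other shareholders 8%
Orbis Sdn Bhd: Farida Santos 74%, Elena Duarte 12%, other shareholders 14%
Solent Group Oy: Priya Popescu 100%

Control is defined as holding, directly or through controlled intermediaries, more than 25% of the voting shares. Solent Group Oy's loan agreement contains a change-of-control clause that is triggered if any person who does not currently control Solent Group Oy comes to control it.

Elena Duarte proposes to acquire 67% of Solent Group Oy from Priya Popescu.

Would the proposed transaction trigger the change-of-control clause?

Yes

The purchase adds only to Elena's holdings (Priya's stake shrinks), so Elena is the only person who could newly come to control Solent.
Elena's largest direct stake is 12% in Orbis, which does not meet the threshold, so Elena controls no company.
Neither Elena nor any entity Elena controls holds any voting interest in Solent.
So before the transaction, Elena does not control Solent.
After the purchase, Elena holds 67% of Solent directly, and Priya's stake falls to 33%.
Elena holds 67% of Solent, so Elena controls Solent.
Elena did not control Solent before and does after, so the clause is triggered.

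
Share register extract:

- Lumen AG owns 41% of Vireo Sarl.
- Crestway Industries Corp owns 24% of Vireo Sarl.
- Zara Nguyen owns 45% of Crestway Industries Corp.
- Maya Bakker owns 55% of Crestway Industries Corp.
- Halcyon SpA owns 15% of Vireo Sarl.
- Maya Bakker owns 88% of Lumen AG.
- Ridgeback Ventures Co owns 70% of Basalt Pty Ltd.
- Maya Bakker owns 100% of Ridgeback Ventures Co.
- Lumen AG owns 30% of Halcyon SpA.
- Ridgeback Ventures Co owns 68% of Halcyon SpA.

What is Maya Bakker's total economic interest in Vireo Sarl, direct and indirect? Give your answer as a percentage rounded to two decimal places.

Maya reaches Vireo along 4 paths.
Via Lumen → Halcyon: 88% × 30% × 15% = 3.96%.
Via Ridgeback → Halcyon: 100% × 68% × 15% = 10.2%.
Via Crestway: 55% × 24% = 13.2%.
Via Lumen: 88% × 41% = 36.08%.
Total: 3.96% + 10.2% + 13.2% + 36.08% = 63.44%.

63.44%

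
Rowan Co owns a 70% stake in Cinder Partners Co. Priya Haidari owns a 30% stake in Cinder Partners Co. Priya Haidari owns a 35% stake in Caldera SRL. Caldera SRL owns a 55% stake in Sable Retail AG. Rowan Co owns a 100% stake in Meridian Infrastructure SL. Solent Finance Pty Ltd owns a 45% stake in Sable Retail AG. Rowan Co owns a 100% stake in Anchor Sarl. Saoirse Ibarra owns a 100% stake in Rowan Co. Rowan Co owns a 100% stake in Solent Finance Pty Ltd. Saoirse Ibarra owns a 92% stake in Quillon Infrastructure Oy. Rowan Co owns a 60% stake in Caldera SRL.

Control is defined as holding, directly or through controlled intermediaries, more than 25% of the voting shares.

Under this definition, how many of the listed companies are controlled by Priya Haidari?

3

Priya holds 35% of Caldera, so Priya controls Caldera.
Priya holds 30% of Cinder, so Priya controls Cinder.
Caldera holds 55% of Sable, so Priya controls Sable.
No other company's threshold is met.
Priya controls 3 companies.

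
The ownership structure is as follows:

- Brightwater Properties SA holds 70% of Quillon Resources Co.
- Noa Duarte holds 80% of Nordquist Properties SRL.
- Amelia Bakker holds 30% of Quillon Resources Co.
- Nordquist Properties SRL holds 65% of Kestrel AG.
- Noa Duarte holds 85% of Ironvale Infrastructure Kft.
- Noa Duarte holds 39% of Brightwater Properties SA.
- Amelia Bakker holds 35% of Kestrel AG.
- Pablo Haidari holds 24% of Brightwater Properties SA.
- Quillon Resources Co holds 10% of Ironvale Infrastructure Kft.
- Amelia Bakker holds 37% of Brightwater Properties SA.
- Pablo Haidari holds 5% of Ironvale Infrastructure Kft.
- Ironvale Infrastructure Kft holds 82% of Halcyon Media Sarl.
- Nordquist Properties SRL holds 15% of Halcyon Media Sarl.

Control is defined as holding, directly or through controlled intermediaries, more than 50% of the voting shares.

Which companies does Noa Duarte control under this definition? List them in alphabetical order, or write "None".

Halcyon Media Sarl, Ironvale Infrastructure Kft, Kestrel AG, Nordquist Properties SRL

Noa holds 80% of Nordquist, so Noa controls Nordquist.
Nordquist holds 65% of Kestrel, so Noa controls Kestrel.
Noa holds 85% of Ironvale, so Noa controls Ironvale.
Nordquist and Ironvale together hold 15% + 82% = 97% of Halcyon, so Noa controls Halcyon.
No other company's threshold is met.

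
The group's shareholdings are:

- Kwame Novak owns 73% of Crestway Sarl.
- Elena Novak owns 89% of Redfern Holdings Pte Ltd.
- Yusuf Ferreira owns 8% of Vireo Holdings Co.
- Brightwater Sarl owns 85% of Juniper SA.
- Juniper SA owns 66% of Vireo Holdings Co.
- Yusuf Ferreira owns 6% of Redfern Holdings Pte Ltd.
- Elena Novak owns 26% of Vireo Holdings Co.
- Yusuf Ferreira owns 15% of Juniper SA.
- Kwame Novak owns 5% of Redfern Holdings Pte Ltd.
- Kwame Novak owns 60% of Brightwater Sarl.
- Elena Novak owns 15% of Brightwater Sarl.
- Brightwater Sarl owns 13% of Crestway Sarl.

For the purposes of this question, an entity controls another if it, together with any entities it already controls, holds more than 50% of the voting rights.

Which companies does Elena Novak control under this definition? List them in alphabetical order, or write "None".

Elena holds 89% of Redfern, so Elena controls Redfern.
No other company's threshold is met.

Redfern Holdings Pte Ltd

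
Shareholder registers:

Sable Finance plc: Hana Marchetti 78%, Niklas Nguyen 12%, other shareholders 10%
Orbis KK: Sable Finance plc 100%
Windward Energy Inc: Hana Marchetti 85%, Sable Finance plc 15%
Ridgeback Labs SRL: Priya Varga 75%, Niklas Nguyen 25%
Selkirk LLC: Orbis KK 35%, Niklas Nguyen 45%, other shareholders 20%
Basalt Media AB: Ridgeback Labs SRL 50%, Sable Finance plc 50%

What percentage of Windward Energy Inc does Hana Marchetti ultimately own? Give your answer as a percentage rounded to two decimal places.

Hana reaches Windward along 2 paths.
Direct stake: 85% = 85%.
Via Sable: 78% × 15% = 11.7%.
Total: 85% + 11.7% = 96.7%.
Rounded: 96.70%.

96.70%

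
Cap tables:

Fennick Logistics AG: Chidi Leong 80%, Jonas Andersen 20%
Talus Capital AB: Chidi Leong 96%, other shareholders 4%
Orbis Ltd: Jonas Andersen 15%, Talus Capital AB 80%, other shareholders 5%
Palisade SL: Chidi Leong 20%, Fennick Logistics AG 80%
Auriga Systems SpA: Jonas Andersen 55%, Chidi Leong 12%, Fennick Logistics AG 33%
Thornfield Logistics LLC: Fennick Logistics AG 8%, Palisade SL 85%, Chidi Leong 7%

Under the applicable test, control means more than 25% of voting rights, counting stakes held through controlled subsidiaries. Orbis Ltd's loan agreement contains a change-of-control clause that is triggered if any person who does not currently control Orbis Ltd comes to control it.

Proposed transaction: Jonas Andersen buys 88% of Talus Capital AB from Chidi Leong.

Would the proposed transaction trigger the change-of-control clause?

Yes

The purchase adds only to Jonas's holdings (Chidi's stake shrinks), so Jonas is the only person who could newly come to control Orbis.
Jonas holds 55% of Auriga, so Jonas controls Auriga.
In Orbis, Jonas's side holds only 15%, not > 25%.
So before the transaction, Jonas does not control Orbis.
After the purchase, Jonas holds 88% of Talus directly, and Chidi's stake falls to 8%.
Jonas holds 88% of Talus, so Jonas controls Talus.
Jonas and Talus together hold 15% + 80% = 95% of Orbis, so Jonas controls Orbis.
Jonas did not control Orbis before and does after, so the clause is triggered.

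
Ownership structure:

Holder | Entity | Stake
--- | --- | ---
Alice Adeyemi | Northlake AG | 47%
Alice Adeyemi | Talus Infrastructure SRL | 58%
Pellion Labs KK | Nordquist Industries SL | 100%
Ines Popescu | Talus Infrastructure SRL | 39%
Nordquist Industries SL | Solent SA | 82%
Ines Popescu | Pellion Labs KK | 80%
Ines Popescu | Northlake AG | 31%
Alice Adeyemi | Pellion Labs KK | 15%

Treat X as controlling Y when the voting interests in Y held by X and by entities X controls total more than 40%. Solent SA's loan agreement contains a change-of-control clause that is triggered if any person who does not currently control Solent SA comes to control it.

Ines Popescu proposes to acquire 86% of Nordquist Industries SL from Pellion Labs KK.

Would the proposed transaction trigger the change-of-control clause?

No

The purchase adds only to Ines's holdings (Pellion's stake shrinks), so Ines is the only person who could newly come to control Solent.
Ines holds 80% of Pellion, so Ines controls Pellion.
Pellion holds 100% of Nordquist, so Ines controls Nordquist.
Nordquist holds 82% of Solent, so Ines controls Solent.
So Ines already controls Solent before the transaction.
After the purchase, Ines holds 86% of Nordquist directly, and Pellion's stake falls to 14%.
Ines controlled Solent already, so this is not a new person acquiring control; every other person's position is unchanged or reduced.
No new person acquires control, so the clause is not triggered.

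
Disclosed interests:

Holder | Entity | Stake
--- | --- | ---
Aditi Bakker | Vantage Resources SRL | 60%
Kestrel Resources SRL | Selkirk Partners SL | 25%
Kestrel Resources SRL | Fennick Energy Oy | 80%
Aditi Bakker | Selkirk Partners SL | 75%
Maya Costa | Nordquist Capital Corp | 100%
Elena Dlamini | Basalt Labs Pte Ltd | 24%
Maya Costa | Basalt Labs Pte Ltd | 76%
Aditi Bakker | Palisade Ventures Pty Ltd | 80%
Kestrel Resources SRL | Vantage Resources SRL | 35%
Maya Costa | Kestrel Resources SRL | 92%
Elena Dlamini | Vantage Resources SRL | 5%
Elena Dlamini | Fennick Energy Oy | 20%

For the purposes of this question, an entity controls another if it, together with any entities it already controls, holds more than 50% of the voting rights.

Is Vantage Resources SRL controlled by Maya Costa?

No

Maya holds 92% of Kestrel, so Maya controls Kestrel.
Kestrel holds 80% of Fennick, so Maya controls Fennick.
Maya holds 100% of Nordquist, so Maya controls Nordquist.
Maya holds 76% of Basalt, so Maya controls Basalt.
In Vantage, Maya's side holds only 35%, not > 50%.
So Maya does not control Vantage.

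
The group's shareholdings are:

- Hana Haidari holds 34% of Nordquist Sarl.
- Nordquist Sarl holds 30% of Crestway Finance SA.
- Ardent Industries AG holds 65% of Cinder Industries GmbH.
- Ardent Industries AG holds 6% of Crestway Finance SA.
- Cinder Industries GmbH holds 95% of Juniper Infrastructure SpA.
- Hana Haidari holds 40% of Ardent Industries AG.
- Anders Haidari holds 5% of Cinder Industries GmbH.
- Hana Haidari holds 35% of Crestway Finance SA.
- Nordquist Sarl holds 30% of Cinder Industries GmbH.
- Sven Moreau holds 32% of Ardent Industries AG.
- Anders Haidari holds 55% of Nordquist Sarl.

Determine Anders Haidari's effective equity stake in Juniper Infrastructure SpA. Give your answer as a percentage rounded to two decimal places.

Anders reaches Juniper along 2 paths.
Via Nordquist → Cinder: 55% × 30% × 95% = 15.675%.
Via Cinder: 5% × 95% = 4.75%.
Total: 15.675% + 4.75% = 20.425%.
Rounded: 20.43%.

20.43%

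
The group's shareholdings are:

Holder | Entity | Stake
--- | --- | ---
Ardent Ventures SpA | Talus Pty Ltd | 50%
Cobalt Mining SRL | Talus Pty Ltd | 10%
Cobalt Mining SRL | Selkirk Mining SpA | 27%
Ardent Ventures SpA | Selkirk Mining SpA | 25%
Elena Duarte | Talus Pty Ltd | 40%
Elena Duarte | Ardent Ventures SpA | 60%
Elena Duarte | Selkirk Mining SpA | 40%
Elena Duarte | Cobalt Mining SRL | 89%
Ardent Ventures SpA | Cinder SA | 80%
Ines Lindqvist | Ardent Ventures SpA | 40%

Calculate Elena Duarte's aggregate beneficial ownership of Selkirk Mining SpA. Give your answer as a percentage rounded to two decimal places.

Elena reaches Selkirk along 3 paths.
Via Ardent: 60% × 25% = 15%.
Via Cobalt: 89% × 27% = 24.03%.
Direct stake: 40% = 40%.
Total: 15% + 24.03% + 40% = 79.03%.

79.03%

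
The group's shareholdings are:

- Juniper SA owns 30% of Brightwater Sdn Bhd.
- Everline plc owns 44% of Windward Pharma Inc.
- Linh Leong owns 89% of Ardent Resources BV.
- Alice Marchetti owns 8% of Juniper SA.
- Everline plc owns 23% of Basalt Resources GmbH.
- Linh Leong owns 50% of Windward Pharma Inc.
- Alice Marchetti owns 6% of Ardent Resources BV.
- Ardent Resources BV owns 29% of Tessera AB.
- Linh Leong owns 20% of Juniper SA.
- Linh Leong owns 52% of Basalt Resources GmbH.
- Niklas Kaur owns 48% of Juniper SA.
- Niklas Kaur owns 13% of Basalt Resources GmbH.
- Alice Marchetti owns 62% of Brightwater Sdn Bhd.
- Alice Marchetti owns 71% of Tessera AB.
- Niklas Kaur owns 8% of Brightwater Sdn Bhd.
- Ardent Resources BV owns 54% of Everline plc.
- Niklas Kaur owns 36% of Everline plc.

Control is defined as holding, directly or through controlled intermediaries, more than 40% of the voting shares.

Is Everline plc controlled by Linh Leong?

Linh holds 89% of Ardent, so Linh controls Ardent.
Ardent holds 54% of Everline, so Linh controls Everline.

Yes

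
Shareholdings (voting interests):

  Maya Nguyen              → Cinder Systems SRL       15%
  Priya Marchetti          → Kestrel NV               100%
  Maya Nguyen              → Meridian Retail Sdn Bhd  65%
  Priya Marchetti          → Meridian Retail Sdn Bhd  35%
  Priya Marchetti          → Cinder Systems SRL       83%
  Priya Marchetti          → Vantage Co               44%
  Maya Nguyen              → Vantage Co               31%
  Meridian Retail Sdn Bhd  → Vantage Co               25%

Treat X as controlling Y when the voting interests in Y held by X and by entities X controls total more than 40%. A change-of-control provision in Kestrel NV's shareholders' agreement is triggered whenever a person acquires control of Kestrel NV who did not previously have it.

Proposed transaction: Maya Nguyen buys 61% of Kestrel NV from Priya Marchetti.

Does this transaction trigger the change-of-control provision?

Yes

The purchase adds only to Maya's holdings (Priya's stake shrinks), so Maya is the only person who could newly come to control Kestrel.
Maya holds 65% of Meridian, so Maya controls Meridian.
Meridian and Maya together hold 25% + 31% = 56% of Vantage, so Maya controls Vantage.
Neither Maya nor any entity Maya controls holds any voting interest in Kestrel.
So before the transaction, Maya does not control Kestrel.
After the purchase, Maya holds 61% of Kestrel directly, and Priya's stake falls to 39%.
Maya holds 61% of Kestrel, so Maya controls Kestrel.
Maya did not control Kestrel before and does after, so the clause is triggered.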